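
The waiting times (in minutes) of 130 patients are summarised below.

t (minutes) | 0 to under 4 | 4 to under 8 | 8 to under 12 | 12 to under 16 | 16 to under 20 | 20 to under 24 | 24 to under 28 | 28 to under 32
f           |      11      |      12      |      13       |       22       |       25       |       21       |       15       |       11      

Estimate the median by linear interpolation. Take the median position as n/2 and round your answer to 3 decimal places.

17.120

Cumulative frequencies: 11, 23, 36, 58, 83, 104, 119, 130
n = 130; position = n/2 = 65.
This falls in the class 16 to under 20: L = 16, F = 58, f = 25, h = 4.
Median ≈ 16 + ((65 − 58) / 25) × 4 = 17.1200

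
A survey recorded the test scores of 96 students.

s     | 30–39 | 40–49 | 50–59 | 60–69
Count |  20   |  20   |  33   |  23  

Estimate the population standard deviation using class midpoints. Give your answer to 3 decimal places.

Midpoints: 34.5, 44.5, 54.5, 64.5
n = 96, Σfm = 4862, mean = 50.6458
Σfm² = 257114
Σf(m − x̄)² = Σfm² − (Σfm)²/n = 257114 − 4862²/96 = 10873.9583
Population variance = 10873.9583 / 96 = 113.2704
Standard deviation = √113.2704 = 10.6429

10.643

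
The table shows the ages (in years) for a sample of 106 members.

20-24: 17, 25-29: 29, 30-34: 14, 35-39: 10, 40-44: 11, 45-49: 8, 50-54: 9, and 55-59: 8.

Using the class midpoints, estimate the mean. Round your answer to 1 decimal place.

35.3

Midpoints: 22, 27, 32, 37, 42, 47, 52, 57
Σfm = 17×22 + 29×27 + 14×32 + 10×37 + 11×42 + 8×47 + 9×52 + 8×57 = 3737
n = Σf = 106
Mean = 3737 / 106 = 35.2547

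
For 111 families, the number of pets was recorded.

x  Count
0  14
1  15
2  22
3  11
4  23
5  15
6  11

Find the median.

3

Cumulative frequencies: 14, 29, 51, 62, 85, 100, 111
n = 111, so the median is the value in position (n+1)/2 = 56.
Position 56 falls at value 3.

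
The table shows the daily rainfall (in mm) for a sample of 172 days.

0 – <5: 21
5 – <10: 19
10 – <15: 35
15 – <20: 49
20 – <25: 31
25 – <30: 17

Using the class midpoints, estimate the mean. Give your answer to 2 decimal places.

Midpoints: 2.5, 7.5, 12.5, 17.5, 22.5, 27.5
Σfm = 21×2.5 + 19×7.5 + 35×12.5 + 49×17.5 + 31×22.5 + 17×27.5 = 2655
n = Σf = 172
Mean = 2655 / 172 = 15.4360

15.44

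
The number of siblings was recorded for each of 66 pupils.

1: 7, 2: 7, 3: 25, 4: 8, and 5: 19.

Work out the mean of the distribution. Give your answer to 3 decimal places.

3.379

Values: 1, 2, 3, 4, 5
Σfx = 7×1 + 7×2 + 25×3 + 8×4 + 19×5 = 223
n = Σf = 66
Mean = 223 / 66 = 3.3788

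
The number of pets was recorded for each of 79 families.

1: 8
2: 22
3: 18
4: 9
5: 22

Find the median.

Cumulative frequencies: 8, 30, 48, 57, 79
n = 79, so the median is the value in position (n+1)/2 = 40.
Position 40 falls at value 3.

3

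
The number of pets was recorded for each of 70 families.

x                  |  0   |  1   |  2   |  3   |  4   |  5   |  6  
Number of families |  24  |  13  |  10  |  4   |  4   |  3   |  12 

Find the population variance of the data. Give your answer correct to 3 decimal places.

4.958

Values: 0, 1, 2, 3, 4, 5, 6
n = 70, Σfx = 148, mean = 2.1143
Σfx² = 660
Σf(x − x̄)² = Σfx² − (Σfx)²/n = 660 − 148²/70 = 347.0857
Population variance = 347.0857 / 70 = 4.9584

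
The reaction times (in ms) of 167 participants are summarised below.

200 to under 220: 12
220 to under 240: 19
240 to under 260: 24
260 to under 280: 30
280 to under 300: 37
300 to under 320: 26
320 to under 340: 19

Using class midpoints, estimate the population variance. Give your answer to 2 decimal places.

1212.46

Midpoints: 210, 230, 250, 270, 290, 310, 330
n = 167, Σfm = 46050, mean = 275.7485
Σfm² = 12900700
Σf(m − x̄)² = Σfm² − (Σfm)²/n = 12900700 − 46050²/167 = 202481.4371
Population variance = 202481.4371 / 167 = 1212.4637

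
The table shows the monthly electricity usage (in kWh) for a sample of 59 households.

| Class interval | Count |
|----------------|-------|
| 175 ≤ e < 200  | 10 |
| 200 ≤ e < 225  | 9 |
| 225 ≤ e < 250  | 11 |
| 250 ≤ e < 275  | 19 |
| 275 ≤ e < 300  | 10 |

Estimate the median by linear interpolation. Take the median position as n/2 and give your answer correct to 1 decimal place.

248.9

Cumulative frequencies: 10, 19, 30, 49, 59
n = 59; position = n/2 = 29.5.
This falls in the class 225 ≤ e < 250: L = 225, F = 19, f = 11, h = 25.
Median ≈ 225 + ((29.5 − 19) / 11) × 25 = 248.8636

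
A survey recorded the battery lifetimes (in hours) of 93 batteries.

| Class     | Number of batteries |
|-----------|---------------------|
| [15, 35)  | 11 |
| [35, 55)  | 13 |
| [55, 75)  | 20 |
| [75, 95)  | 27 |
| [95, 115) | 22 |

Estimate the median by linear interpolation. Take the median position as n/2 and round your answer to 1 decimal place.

Cumulative frequencies: 11, 24, 44, 71, 93
n = 93; position = n/2 = 46.5.
This falls in the class [75, 95): L = 75, F = 44, f = 27, h = 20.
Median ≈ 75 + ((46.5 − 44) / 27) × 20 = 76.8519

76.9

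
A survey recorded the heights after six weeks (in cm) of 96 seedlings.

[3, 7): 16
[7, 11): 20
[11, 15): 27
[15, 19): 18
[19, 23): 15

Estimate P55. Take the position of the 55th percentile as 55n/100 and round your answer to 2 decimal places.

13.49

Cumulative frequencies: 16, 36, 63, 81, 96
n = 96; position = 55n/100 = 52.8.
This falls in the class [11, 15): L = 11, F = 36, f = 27, h = 4.
55th percentile ≈ 11 + ((52.8 − 36) / 27) × 4 = 13.4889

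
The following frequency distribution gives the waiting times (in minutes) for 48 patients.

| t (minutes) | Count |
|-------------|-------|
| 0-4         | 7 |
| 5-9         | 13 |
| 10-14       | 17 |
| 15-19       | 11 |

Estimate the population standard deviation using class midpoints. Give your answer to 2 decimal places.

Midpoints: 2, 7, 12, 17
n = 48, Σfm = 496, mean = 10.3333
Σfm² = 6292
Σf(m − x̄)² = Σfm² − (Σfm)²/n = 6292 − 496²/48 = 1166.6667
Population variance = 1166.6667 / 48 = 24.3056
Standard deviation = √24.3056 = 4.9301

4.93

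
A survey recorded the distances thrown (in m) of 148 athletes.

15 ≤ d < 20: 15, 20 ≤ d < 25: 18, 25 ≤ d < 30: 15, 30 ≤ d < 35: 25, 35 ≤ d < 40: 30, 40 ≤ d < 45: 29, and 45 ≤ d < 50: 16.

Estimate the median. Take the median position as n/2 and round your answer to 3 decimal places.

Cumulative frequencies: 15, 33, 48, 73, 103, 132, 148
n = 148; position = n/2 = 74.
This falls in the class 35 ≤ d < 40: L = 35, F = 73, f = 30, h = 5.
Median ≈ 35 + ((74 − 73) / 30) × 5 = 35.1667

35.167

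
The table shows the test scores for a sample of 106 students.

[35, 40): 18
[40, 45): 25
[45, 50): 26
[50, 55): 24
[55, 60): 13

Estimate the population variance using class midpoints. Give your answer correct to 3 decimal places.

40.533

Midpoints: 37.5, 42.5, 47.5, 52.5, 57.5
n = 106, Σfm = 4980, mean = 46.9811
Σfm² = 238262.5
Σf(m − x̄)² = Σfm² − (Σfm)²/n = 238262.5 − 4980²/106 = 4296.4623
Population variance = 4296.4623 / 106 = 40.5327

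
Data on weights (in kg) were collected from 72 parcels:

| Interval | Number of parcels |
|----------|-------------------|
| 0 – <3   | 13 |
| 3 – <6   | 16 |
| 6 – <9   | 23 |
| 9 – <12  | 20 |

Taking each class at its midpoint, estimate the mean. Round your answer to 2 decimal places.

6.58

Midpoints: 1.5, 4.5, 7.5, 10.5
Σfm = 13×1.5 + 16×4.5 + 23×7.5 + 20×10.5 = 474
n = Σf = 72
Mean = 474 / 72 = 6.5833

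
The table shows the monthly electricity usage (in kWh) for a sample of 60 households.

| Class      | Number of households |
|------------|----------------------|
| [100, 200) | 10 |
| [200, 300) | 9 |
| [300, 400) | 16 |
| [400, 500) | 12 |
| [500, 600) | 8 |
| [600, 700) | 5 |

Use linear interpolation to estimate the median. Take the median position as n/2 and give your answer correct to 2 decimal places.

Cumulative frequencies: 10, 19, 35, 47, 55, 60
n = 60; position = n/2 = 30.
This falls in the class [300, 400): L = 300, F = 19, f = 16, h = 100.
Median ≈ 300 + ((30 − 19) / 16) × 100 = 368.7500

368.75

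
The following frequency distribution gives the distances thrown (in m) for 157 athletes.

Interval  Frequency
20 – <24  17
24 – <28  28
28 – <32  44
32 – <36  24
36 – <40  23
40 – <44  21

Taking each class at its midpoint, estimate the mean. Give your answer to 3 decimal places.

Midpoints: 22, 26, 30, 34, 38, 42
Σfm = 17×22 + 28×26 + 44×30 + 24×34 + 23×38 + 21×42 = 4994
n = Σf = 157
Mean = 4994 / 157 = 31.8089

31.809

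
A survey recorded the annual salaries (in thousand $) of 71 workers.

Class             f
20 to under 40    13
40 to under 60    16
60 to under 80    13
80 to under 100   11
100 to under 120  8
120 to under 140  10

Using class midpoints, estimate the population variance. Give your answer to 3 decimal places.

Midpoints: 30, 50, 70, 90, 110, 130
n = 71, Σfm = 5270, mean = 74.2254
Σfm² = 470300
Σf(m − x̄)² = Σfm² − (Σfm)²/n = 470300 − 5270²/71 = 79132.3944
Population variance = 79132.3944 / 71 = 1114.5408

1114.541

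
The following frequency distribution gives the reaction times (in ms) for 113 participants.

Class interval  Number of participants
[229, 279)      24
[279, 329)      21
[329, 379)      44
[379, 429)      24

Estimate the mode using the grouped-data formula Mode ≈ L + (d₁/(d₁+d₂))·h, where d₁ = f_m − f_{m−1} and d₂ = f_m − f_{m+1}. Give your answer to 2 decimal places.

355.74

Modal class: [329, 379) (highest frequency 44).
d₁ = 44 − 21 = 23, d₂ = 44 − 24 = 20
Mode ≈ 329 + (23/(23+20)) × 50 = 329 + 26.7442 = 355.7442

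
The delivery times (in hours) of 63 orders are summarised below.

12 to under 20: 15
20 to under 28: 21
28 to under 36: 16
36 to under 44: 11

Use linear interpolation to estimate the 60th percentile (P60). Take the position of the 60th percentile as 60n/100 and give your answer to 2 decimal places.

Cumulative frequencies: 15, 36, 52, 63
n = 63; position = 60n/100 = 37.8.
This falls in the class 28 to under 36: L = 28, F = 36, f = 16, h = 8.
60th percentile ≈ 28 + ((37.8 − 36) / 16) × 8 = 28.9000

28.90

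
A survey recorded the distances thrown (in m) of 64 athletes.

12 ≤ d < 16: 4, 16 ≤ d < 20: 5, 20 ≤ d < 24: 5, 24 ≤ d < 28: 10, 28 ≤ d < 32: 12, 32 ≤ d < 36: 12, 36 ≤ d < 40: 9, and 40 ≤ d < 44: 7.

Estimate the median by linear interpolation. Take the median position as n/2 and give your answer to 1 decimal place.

30.7

Cumulative frequencies: 4, 9, 14, 24, 36, 48, 57, 64
n = 64; position = n/2 = 32.
This falls in the class 28 ≤ d < 32: L = 28, F = 24, f = 12, h = 4.
Median ≈ 28 + ((32 − 24) / 12) × 4 = 30.6667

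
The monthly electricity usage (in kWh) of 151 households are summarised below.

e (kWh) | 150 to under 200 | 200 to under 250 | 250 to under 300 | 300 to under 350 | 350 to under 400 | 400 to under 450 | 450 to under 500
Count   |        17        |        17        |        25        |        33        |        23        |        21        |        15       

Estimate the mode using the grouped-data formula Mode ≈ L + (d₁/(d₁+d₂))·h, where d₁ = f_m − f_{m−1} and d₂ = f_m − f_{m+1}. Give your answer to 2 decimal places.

Modal class: 300 to under 350 (highest frequency 33).
d₁ = 33 − 25 = 8, d₂ = 33 − 23 = 10
Mode ≈ 300 + (8/(8+10)) × 50 = 300 + 22.2222 = 322.2222

322.22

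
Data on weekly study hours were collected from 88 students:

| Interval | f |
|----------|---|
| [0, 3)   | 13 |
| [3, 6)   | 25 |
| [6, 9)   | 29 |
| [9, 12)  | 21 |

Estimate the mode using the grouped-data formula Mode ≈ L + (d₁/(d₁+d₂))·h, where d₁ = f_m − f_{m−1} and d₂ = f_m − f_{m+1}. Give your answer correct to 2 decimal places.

7.00

Modal class: [6, 9) (highest frequency 29).
d₁ = 29 − 25 = 4, d₂ = 29 − 21 = 8
Mode ≈ 6 + (4/(4+8)) × 3 = 6 + 1.0000 = 7.0000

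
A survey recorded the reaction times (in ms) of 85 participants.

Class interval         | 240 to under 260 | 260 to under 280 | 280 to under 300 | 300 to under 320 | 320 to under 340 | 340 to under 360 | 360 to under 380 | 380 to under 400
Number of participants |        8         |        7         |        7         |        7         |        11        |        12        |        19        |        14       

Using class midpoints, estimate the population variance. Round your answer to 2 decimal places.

2052.65

Midpoints: 250, 270, 290, 310, 330, 350, 370, 390
n = 85, Σfm = 28410, mean = 334.2353
Σfm² = 9670100
Σf(m − x̄)² = Σfm² − (Σfm)²/n = 9670100 − 28410²/85 = 174475.2941
Population variance = 174475.2941 / 85 = 2052.6505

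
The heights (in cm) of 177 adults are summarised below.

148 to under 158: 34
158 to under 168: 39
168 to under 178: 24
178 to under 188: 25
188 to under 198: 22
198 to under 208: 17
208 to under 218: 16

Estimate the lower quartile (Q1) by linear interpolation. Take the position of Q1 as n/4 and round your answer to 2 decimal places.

160.63

Cumulative frequencies: 34, 73, 97, 122, 144, 161, 177
n = 177; position = n/4 = 44.25.
This falls in the class 158 to under 168: L = 158, F = 34, f = 39, h = 10.
Lower quartile ≈ 158 + ((44.25 − 34) / 39) × 10 = 160.6282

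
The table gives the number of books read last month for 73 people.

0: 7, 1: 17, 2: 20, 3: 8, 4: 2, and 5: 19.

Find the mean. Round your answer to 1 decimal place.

2.5

Values: 0, 1, 2, 3, 4, 5
Σfx = 7×0 + 17×1 + 20×2 + 8×3 + 2×4 + 19×5 = 184
n = Σf = 73
Mean = 184 / 73 = 2.5205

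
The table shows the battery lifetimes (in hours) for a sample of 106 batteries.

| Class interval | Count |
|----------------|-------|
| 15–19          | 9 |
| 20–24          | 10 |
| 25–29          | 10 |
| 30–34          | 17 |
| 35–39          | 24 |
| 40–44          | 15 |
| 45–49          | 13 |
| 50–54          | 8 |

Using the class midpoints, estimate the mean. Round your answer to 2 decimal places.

Midpoints: 17, 22, 27, 32, 37, 42, 47, 52
Σfm = 9×17 + 10×22 + 10×27 + 17×32 + 24×37 + 15×42 + 13×47 + 8×52 = 3732
n = Σf = 106
Mean = 3732 / 106 = 35.2075

35.21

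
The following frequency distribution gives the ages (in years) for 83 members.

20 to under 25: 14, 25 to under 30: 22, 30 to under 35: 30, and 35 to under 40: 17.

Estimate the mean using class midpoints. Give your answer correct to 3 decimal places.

Midpoints: 22.5, 27.5, 32.5, 37.5
Σfm = 14×22.5 + 22×27.5 + 30×32.5 + 17×37.5 = 2532.5
n = Σf = 83
Mean = 2532.5 / 83 = 30.5120

30.512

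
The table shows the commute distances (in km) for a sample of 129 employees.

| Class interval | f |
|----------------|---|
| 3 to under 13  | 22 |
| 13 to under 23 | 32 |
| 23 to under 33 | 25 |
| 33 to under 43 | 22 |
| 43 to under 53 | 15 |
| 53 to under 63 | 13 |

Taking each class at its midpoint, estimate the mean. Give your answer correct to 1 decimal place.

Midpoints: 8, 18, 28, 38, 48, 58
Σfm = 22×8 + 32×18 + 25×28 + 22×38 + 15×48 + 13×58 = 3762
n = Σf = 129
Mean = 3762 / 129 = 29.1628

29.2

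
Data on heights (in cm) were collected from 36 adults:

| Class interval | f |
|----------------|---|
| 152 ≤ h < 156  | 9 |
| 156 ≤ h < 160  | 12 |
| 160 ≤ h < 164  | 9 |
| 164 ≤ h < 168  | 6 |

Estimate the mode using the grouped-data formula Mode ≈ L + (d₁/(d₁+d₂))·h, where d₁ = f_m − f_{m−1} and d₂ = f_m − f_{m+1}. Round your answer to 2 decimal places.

Modal class: 156 ≤ h < 160 (highest frequency 12).
d₁ = 12 − 9 = 3, d₂ = 12 − 9 = 3
Mode ≈ 156 + (3/(3+3)) × 4 = 156 + 2.0000 = 158.0000

158.00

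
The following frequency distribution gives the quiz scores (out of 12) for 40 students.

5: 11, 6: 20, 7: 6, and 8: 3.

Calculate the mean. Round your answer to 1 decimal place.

6.0

Values: 5, 6, 7, 8
Σfx = 11×5 + 20×6 + 6×7 + 3×8 = 241
n = Σf = 40
Mean = 241 / 40 = 6.0250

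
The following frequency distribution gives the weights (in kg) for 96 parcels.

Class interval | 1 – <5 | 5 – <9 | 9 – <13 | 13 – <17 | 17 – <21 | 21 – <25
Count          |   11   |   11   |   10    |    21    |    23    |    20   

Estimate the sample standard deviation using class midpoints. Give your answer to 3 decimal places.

6.566

Midpoints: 3, 7, 11, 15, 19, 23
n = 96, Σfm = 1432, mean = 14.9167
Σfm² = 25456
Σf(m − x̄)² = Σfm² − (Σfm)²/n = 25456 − 1432²/96 = 4095.3333
Sample variance = 4095.3333 / 95 = 43.1088
Standard deviation = √43.1088 = 6.5657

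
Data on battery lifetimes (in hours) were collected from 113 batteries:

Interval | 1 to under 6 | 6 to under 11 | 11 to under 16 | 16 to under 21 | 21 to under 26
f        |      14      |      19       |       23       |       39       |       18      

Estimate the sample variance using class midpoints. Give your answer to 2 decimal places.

39.97

Midpoints: 3.5, 8.5, 13.5, 18.5, 23.5
n = 113, Σfm = 1665.5, mean = 14.7389
Σfm² = 29024.25
Σf(m − x̄)² = Σfm² − (Σfm)²/n = 29024.25 − 1665.5²/113 = 4476.5487
Sample variance = 4476.5487 / 112 = 39.9692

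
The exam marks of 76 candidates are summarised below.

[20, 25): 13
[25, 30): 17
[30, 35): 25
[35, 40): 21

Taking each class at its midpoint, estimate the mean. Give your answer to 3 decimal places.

Midpoints: 22.5, 27.5, 32.5, 37.5
Σfm = 13×22.5 + 17×27.5 + 25×32.5 + 21×37.5 = 2360
n = Σf = 76
Mean = 2360 / 76 = 31.0526

31.053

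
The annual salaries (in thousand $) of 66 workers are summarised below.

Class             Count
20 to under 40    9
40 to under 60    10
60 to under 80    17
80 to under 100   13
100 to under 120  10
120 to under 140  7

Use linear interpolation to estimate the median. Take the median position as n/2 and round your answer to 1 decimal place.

Cumulative frequencies: 9, 19, 36, 49, 59, 66
n = 66; position = n/2 = 33.
This falls in the class 60 to under 80: L = 60, F = 19, f = 17, h = 20.
Median ≈ 60 + ((33 − 19) / 17) × 20 = 76.4706

76.5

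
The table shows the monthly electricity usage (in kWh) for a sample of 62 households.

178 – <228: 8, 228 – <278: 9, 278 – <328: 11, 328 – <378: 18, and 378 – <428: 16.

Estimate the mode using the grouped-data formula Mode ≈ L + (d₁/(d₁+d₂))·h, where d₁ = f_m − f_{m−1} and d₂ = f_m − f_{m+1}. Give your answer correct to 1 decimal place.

Modal class: 328 – <378 (highest frequency 18).
d₁ = 18 − 11 = 7, d₂ = 18 − 16 = 2
Mode ≈ 328 + (7/(7+2)) × 50 = 328 + 38.8889 = 366.8889

366.9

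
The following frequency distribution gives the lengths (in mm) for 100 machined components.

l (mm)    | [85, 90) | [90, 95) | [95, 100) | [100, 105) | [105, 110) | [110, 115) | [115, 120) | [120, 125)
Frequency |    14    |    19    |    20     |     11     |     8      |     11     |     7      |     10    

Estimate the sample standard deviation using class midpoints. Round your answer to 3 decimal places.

Midpoints: 87.5, 92.5, 97.5, 102.5, 107.5, 112.5, 117.5, 122.5
n = 100, Σfm = 10205, mean = 102.0500
Σfm² = 1053825
Σf(m − x̄)² = Σfm² − (Σfm)²/n = 1053825 − 10205²/100 = 12404.7500
Sample variance = 12404.7500 / 99 = 125.3005
Standard deviation = √125.3005 = 11.1938

11.194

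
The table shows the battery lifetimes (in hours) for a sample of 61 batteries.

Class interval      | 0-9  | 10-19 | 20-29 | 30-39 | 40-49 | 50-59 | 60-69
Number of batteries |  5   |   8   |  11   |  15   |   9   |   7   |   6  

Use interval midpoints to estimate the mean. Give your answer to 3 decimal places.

Midpoints: 4.5, 14.5, 24.5, 34.5, 44.5, 54.5, 64.5
Σfm = 5×4.5 + 8×14.5 + 11×24.5 + 15×34.5 + 9×44.5 + 7×54.5 + 6×64.5 = 2094.5
n = Σf = 61
Mean = 2094.5 / 61 = 34.3361

34.336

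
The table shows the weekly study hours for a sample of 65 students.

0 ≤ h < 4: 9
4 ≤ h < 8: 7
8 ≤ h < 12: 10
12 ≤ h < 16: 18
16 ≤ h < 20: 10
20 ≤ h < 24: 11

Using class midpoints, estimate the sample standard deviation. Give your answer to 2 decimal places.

6.47

Midpoints: 2, 6, 10, 14, 18, 22
n = 65, Σfm = 834, mean = 12.8308
Σfm² = 13380
Σf(m − x̄)² = Σfm² − (Σfm)²/n = 13380 − 834²/65 = 2679.1385
Sample variance = 2679.1385 / 64 = 41.8615
Standard deviation = √41.8615 = 6.4700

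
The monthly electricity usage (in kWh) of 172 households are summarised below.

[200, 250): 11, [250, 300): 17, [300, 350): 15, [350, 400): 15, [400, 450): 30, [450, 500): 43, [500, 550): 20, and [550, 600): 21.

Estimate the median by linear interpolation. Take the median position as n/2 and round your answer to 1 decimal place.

Cumulative frequencies: 11, 28, 43, 58, 88, 131, 151, 172
n = 172; position = n/2 = 86.
This falls in the class [400, 450): L = 400, F = 58, f = 30, h = 50.
Median ≈ 400 + ((86 − 58) / 30) × 50 = 446.6667

446.7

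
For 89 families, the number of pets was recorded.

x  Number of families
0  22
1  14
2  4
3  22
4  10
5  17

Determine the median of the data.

Cumulative frequencies: 22, 36, 40, 62, 72, 89
n = 89, so the median is the value in position (n+1)/2 = 45.
Position 45 falls at value 3.

3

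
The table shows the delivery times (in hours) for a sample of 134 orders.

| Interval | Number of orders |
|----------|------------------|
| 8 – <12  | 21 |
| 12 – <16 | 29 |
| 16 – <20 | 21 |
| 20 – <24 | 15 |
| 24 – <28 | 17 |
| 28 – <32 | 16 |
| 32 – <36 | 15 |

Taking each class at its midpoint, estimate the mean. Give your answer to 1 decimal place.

20.6

Midpoints: 10, 14, 18, 22, 26, 30, 34
Σfm = 21×10 + 29×14 + 21×18 + 15×22 + 17×26 + 16×30 + 15×34 = 2756
n = Σf = 134
Mean = 2756 / 134 = 20.5672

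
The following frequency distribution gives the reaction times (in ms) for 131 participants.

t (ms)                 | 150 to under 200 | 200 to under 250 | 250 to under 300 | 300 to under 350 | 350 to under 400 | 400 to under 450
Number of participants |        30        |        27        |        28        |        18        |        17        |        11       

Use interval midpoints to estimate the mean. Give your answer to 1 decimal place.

274.2

Midpoints: 175, 225, 275, 325, 375, 425
Σfm = 30×175 + 27×225 + 28×275 + 18×325 + 17×375 + 11×425 = 35925
n = Σf = 131
Mean = 35925 / 131 = 274.2366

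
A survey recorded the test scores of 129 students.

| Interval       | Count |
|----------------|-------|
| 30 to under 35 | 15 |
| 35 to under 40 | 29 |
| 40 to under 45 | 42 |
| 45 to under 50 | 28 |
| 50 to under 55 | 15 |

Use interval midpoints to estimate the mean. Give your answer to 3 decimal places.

42.461

Midpoints: 32.5, 37.5, 42.5, 47.5, 52.5
Σfm = 15×32.5 + 29×37.5 + 42×42.5 + 28×47.5 + 15×52.5 = 5477.5
n = Σf = 129
Mean = 5477.5 / 129 = 42.4612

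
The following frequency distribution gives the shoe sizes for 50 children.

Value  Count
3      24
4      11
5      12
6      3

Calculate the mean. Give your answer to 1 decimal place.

Values: 3, 4, 5, 6
Σfx = 24×3 + 11×4 + 12×5 + 3×6 = 194
n = Σf = 50
Mean = 194 / 50 = 3.8800

3.9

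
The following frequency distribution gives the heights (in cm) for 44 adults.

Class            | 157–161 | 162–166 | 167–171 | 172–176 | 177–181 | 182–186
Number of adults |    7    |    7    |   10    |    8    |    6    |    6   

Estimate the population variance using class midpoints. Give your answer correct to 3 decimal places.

Midpoints: 159, 164, 169, 174, 179, 184
n = 44, Σfm = 7521, mean = 170.9318
Σfm² = 1288439
Σf(m − x̄)² = Σfm² − (Σfm)²/n = 1288439 − 7521²/44 = 2860.7955
Population variance = 2860.7955 / 44 = 65.0181

65.018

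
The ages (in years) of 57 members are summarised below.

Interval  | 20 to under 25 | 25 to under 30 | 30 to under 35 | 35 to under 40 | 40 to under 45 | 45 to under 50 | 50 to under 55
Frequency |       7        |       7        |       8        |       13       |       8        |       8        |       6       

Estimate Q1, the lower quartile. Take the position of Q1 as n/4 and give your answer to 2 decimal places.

30.16

Cumulative frequencies: 7, 14, 22, 35, 43, 51, 57
n = 57; position = n/4 = 14.25.
This falls in the class 30 to under 35: L = 30, F = 14, f = 8, h = 5.
Lower quartile ≈ 30 + ((14.25 − 14) / 8) × 5 = 30.1562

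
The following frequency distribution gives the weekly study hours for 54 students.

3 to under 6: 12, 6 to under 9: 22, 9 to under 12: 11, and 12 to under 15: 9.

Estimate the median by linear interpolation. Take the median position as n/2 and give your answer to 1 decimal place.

8.0

Cumulative frequencies: 12, 34, 45, 54
n = 54; position = n/2 = 27.
This falls in the class 6 to under 9: L = 6, F = 12, f = 22, h = 3.
Median ≈ 6 + ((27 − 12) / 22) × 3 = 8.0455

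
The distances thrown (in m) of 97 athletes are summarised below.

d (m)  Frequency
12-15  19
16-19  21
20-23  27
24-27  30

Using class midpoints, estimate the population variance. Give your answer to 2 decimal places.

Midpoints: 13.5, 17.5, 21.5, 25.5
n = 97, Σfm = 1969.5, mean = 20.3041
Σfm² = 41882.25
Σf(m − x̄)² = Σfm² − (Σfm)²/n = 41882.25 − 1969.5²/97 = 1893.2784
Population variance = 1893.2784 / 97 = 19.5183

19.52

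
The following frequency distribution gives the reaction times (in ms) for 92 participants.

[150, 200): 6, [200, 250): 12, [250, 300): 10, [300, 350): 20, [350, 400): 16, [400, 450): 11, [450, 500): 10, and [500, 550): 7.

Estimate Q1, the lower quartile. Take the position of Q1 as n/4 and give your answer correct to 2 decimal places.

Cumulative frequencies: 6, 18, 28, 48, 64, 75, 85, 92
n = 92; position = n/4 = 23.
This falls in the class [250, 300): L = 250, F = 18, f = 10, h = 50.
Lower quartile ≈ 250 + ((23 − 18) / 10) × 50 = 275.0000

275.00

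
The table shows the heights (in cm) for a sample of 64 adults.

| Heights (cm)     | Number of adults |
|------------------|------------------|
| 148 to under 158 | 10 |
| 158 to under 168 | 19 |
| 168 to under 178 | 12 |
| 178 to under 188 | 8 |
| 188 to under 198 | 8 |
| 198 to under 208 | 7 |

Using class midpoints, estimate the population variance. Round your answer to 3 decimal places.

Midpoints: 153, 163, 173, 183, 193, 203
n = 64, Σfm = 11132, mean = 173.9375
Σfm² = 1952416
Σf(m − x̄)² = Σfm² − (Σfm)²/n = 1952416 − 11132²/64 = 16143.7500
Population variance = 16143.7500 / 64 = 252.2461

252.246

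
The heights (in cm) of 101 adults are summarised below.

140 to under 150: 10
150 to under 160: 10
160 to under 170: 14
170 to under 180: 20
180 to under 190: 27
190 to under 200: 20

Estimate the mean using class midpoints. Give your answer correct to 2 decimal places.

175.30

Midpoints: 145, 155, 165, 175, 185, 195
Σfm = 10×145 + 10×155 + 14×165 + 20×175 + 27×185 + 20×195 = 17705
n = Σf = 101
Mean = 17705 / 101 = 175.2970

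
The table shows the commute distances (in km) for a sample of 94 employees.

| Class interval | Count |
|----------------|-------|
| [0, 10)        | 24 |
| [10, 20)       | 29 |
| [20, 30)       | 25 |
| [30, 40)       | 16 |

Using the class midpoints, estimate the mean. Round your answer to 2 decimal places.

18.51

Midpoints: 5, 15, 25, 35
Σfm = 24×5 + 29×15 + 25×25 + 16×35 = 1740
n = Σf = 94
Mean = 1740 / 94 = 18.5106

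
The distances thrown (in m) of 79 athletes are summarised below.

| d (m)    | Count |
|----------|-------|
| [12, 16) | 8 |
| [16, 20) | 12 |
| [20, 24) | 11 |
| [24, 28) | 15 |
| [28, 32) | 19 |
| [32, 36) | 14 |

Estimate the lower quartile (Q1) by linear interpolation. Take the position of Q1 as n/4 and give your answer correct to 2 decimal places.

Cumulative frequencies: 8, 20, 31, 46, 65, 79
n = 79; position = n/4 = 19.75.
This falls in the class [16, 20): L = 16, F = 8, f = 12, h = 4.
Lower quartile ≈ 16 + ((19.75 − 8) / 12) × 4 = 19.9167

19.92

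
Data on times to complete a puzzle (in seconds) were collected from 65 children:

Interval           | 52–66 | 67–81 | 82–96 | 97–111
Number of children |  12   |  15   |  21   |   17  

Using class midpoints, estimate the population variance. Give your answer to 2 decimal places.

Midpoints: 59, 74, 89, 104
n = 65, Σfm = 5455, mean = 83.9231
Σfm² = 474125
Σf(m − x̄)² = Σfm² − (Σfm)²/n = 474125 − 5455²/65 = 16324.6154
Population variance = 16324.6154 / 65 = 251.1479

251.15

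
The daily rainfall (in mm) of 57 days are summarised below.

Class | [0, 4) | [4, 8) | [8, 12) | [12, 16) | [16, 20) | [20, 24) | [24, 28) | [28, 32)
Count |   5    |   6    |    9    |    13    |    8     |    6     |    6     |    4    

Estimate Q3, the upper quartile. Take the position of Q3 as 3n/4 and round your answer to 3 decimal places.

Cumulative frequencies: 5, 11, 20, 33, 41, 47, 53, 57
n = 57; position = 3n/4 = 42.75.
This falls in the class [20, 24): L = 20, F = 41, f = 6, h = 4.
Upper quartile ≈ 20 + ((42.75 − 41) / 6) × 4 = 21.1667

21.167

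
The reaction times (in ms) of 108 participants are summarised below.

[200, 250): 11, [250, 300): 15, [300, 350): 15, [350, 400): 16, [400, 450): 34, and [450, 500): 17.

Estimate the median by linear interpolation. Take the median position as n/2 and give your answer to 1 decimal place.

390.6

Cumulative frequencies: 11, 26, 41, 57, 91, 108
n = 108; position = n/2 = 54.
This falls in the class [350, 400): L = 350, F = 41, f = 16, h = 50.
Median ≈ 350 + ((54 − 41) / 16) × 50 = 390.6250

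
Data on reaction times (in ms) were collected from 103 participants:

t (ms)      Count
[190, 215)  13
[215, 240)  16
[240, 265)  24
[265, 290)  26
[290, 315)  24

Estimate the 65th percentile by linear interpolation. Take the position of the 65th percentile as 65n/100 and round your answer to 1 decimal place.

278.4

Cumulative frequencies: 13, 29, 53, 79, 103
n = 103; position = 65n/100 = 66.95.
This falls in the class [265, 290): L = 265, F = 53, f = 26, h = 25.
65th percentile ≈ 265 + ((66.95 − 53) / 26) × 25 = 278.4135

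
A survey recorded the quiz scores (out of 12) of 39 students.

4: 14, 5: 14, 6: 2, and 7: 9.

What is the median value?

Cumulative frequencies: 14, 28, 30, 39
n = 39, so the median is the value in position (n+1)/2 = 20.
Position 20 falls at value 5.

5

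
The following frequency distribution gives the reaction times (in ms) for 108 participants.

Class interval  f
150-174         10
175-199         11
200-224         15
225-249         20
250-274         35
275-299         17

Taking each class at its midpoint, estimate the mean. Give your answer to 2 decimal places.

237.46

Midpoints: 162, 187, 212, 237, 262, 287
Σfm = 10×162 + 11×187 + 15×212 + 20×237 + 35×262 + 17×287 = 25646
n = Σf = 108
Mean = 25646 / 108 = 237.4630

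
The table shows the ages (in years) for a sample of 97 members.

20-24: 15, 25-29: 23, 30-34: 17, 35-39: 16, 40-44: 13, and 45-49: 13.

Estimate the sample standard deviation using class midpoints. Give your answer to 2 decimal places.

Midpoints: 22, 27, 32, 37, 42, 47
n = 97, Σfm = 3244, mean = 33.4433
Σfm² = 114988
Σf(m − x̄)² = Σfm² − (Σfm)²/n = 114988 − 3244²/97 = 6497.9381
Sample variance = 6497.9381 / 96 = 67.6869
Standard deviation = √67.6869 = 8.2272

8.23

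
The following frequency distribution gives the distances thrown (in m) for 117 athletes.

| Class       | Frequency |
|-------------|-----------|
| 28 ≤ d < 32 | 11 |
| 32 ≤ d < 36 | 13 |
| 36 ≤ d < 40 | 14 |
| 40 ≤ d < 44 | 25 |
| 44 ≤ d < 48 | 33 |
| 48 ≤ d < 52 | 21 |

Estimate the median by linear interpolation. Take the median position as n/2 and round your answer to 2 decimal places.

43.28

Cumulative frequencies: 11, 24, 38, 63, 96, 117
n = 117; position = n/2 = 58.5.
This falls in the class 40 ≤ d < 44: L = 40, F = 38, f = 25, h = 4.
Median ≈ 40 + ((58.5 − 38) / 25) × 4 = 43.2800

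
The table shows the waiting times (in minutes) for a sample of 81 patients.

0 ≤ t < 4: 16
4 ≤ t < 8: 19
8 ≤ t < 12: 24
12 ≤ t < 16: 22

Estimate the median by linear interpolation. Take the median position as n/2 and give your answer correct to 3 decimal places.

Cumulative frequencies: 16, 35, 59, 81
n = 81; position = n/2 = 40.5.
This falls in the class 8 ≤ t < 12: L = 8, F = 35, f = 24, h = 4.
Median ≈ 8 + ((40.5 − 35) / 24) × 4 = 8.9167

8.917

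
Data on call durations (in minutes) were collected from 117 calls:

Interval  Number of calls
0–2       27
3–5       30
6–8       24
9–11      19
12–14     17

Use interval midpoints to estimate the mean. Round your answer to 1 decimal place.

6.2

Midpoints: 1, 4, 7, 10, 13
Σfm = 27×1 + 30×4 + 24×7 + 19×10 + 17×13 = 726
n = Σf = 117
Mean = 726 / 117 = 6.2051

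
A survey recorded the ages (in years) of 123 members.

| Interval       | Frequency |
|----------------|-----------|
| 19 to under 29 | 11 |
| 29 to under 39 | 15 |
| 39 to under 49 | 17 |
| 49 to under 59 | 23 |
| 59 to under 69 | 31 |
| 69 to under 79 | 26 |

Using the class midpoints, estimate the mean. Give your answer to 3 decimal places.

54.244

Midpoints: 24, 34, 44, 54, 64, 74
Σfm = 11×24 + 15×34 + 17×44 + 23×54 + 31×64 + 26×74 = 6672
n = Σf = 123
Mean = 6672 / 123 = 54.2439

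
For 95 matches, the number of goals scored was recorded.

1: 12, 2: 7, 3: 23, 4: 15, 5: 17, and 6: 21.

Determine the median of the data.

Cumulative frequencies: 12, 19, 42, 57, 74, 95
n = 95, so the median is the value in position (n+1)/2 = 48.
Position 48 falls at value 4.

4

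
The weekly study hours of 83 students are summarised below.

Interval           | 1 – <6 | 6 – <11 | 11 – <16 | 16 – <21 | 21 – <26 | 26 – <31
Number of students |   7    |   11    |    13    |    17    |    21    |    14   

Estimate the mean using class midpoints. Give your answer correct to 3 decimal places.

Midpoints: 3.5, 8.5, 13.5, 18.5, 23.5, 28.5
Σfm = 7×3.5 + 11×8.5 + 13×13.5 + 17×18.5 + 21×23.5 + 14×28.5 = 1500.5
n = Σf = 83
Mean = 1500.5 / 83 = 18.0783

18.078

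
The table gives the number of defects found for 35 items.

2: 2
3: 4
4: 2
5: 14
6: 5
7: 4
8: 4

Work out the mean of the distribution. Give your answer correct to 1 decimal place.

5.3

Values: 2, 3, 4, 5, 6, 7, 8
Σfx = 2×2 + 4×3 + 2×4 + 14×5 + 5×6 + 4×7 + 4×8 = 184
n = Σf = 35
Mean = 184 / 35 = 5.2571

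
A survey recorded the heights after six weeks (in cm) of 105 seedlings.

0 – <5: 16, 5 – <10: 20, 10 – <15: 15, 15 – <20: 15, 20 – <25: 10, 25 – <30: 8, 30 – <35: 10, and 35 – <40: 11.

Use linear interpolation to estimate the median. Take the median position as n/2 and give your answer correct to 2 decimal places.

Cumulative frequencies: 16, 36, 51, 66, 76, 84, 94, 105
n = 105; position = n/2 = 52.5.
This falls in the class 15 – <20: L = 15, F = 51, f = 15, h = 5.
Median ≈ 15 + ((52.5 − 51) / 15) × 5 = 15.5000

15.50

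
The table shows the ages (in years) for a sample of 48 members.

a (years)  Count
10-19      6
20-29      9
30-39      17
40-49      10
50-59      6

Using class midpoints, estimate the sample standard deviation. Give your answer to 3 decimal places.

Midpoints: 14.5, 24.5, 34.5, 44.5, 54.5
n = 48, Σfm = 1666, mean = 34.7083
Σfm² = 64522
Σf(m − x̄)² = Σfm² − (Σfm)²/n = 64522 − 1666²/48 = 6697.9167
Sample variance = 6697.9167 / 47 = 142.5089
Standard deviation = √142.5089 = 11.9377

11.938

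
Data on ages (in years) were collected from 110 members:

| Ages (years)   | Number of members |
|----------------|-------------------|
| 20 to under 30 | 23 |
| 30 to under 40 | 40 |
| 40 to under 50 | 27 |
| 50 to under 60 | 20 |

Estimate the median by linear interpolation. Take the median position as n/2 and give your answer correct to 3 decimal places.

Cumulative frequencies: 23, 63, 90, 110
n = 110; position = n/2 = 55.
This falls in the class 30 to under 40: L = 30, F = 23, f = 40, h = 10.
Median ≈ 30 + ((55 − 23) / 40) × 10 = 38.0000

38.000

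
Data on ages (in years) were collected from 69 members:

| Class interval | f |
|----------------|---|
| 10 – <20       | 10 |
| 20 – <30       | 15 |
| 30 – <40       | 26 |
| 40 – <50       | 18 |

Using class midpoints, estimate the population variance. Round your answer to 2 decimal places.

99.73

Midpoints: 15, 25, 35, 45
n = 69, Σfm = 2245, mean = 32.5362
Σfm² = 79925
Σf(m − x̄)² = Σfm² − (Σfm)²/n = 79925 − 2245²/69 = 6881.1594
Population variance = 6881.1594 / 69 = 99.7269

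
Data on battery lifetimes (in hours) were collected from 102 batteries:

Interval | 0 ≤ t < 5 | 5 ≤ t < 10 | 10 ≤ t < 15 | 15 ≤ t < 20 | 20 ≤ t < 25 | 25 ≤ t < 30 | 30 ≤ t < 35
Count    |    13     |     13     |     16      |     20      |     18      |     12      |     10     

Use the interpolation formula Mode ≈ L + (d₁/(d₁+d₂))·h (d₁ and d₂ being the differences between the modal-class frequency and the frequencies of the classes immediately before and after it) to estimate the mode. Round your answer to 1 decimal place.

18.3

Modal class: 15 ≤ t < 20 (highest frequency 20).
d₁ = 20 − 16 = 4, d₂ = 20 − 18 = 2
Mode ≈ 15 + (4/(4+2)) × 5 = 15 + 3.3333 = 18.3333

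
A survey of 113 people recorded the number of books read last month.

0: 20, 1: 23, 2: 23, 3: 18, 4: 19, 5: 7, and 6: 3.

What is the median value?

Cumulative frequencies: 20, 43, 66, 84, 103, 110, 113
n = 113, so the median is the value in position (n+1)/2 = 57.
Position 57 falls at value 2.

2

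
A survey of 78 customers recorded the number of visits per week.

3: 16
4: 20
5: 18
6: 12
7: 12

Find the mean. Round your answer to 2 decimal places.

4.79

Values: 3, 4, 5, 6, 7
Σfx = 16×3 + 20×4 + 18×5 + 12×6 + 12×7 = 374
n = Σf = 78
Mean = 374 / 78 = 4.7949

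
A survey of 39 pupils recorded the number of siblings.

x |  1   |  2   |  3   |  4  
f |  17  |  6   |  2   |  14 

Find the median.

Cumulative frequencies: 17, 23, 25, 39
n = 39, so the median is the value in position (n+1)/2 = 20.
Position 20 falls at value 2.

2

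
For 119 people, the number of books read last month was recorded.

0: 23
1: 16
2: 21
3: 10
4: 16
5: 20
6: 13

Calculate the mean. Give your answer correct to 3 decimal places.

Values: 0, 1, 2, 3, 4, 5, 6
Σfx = 23×0 + 16×1 + 21×2 + 10×3 + 16×4 + 20×5 + 13×6 = 330
n = Σf = 119
Mean = 330 / 119 = 2.7731

2.773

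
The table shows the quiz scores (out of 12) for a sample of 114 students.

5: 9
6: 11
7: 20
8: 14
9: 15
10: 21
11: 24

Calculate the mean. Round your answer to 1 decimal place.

Values: 5, 6, 7, 8, 9, 10, 11
Σfx = 9×5 + 11×6 + 20×7 + 14×8 + 15×9 + 21×10 + 24×11 = 972
n = Σf = 114
Mean = 972 / 114 = 8.5263

8.5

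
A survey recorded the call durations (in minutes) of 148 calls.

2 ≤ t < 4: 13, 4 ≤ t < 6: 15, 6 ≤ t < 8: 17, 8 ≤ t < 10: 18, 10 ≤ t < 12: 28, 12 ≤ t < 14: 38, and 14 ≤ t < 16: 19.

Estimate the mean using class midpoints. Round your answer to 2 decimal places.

Midpoints: 3, 5, 7, 9, 11, 13, 15
Σfm = 13×3 + 15×5 + 17×7 + 18×9 + 28×11 + 38×13 + 19×15 = 1482
n = Σf = 148
Mean = 1482 / 148 = 10.0135

10.01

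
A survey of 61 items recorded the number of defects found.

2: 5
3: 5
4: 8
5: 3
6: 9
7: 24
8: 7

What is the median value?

7

Cumulative frequencies: 5, 10, 18, 21, 30, 54, 61
n = 61, so the median is the value in position (n+1)/2 = 31.
Position 31 falls at value 7.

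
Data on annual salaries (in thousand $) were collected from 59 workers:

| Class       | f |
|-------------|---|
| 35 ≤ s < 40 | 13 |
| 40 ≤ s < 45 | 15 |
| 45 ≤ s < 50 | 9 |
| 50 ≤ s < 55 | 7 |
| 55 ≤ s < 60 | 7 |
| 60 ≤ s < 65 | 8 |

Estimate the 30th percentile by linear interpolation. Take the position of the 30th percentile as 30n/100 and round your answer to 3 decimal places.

41.567

Cumulative frequencies: 13, 28, 37, 44, 51, 59
n = 59; position = 30n/100 = 17.7.
This falls in the class 40 ≤ s < 45: L = 40, F = 13, f = 15, h = 5.
30th percentile ≈ 40 + ((17.7 − 13) / 15) × 5 = 41.5667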